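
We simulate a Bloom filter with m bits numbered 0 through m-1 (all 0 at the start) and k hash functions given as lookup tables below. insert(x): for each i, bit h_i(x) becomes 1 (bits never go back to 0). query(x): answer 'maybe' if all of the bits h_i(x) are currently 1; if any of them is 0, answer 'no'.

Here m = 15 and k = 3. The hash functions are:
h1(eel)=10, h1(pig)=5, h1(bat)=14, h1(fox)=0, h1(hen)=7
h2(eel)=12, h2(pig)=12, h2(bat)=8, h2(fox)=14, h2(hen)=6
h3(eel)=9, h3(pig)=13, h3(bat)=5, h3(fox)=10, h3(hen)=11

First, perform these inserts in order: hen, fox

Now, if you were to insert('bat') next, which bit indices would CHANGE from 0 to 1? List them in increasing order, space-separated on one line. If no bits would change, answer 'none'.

Answer: 5 8

Derivation:
Start: bits=000000000000000
After insert 'hen': sets bits 6 7 11 -> bits=000000110001000
After insert 'fox': sets bits 0 10 14 -> bits=100000110011001
insert 'bat' would touch bits 5 8 14; currently bit5=0, bit8=0, bit14=1
Bits that are 0 among those (would change 0->1): 5 8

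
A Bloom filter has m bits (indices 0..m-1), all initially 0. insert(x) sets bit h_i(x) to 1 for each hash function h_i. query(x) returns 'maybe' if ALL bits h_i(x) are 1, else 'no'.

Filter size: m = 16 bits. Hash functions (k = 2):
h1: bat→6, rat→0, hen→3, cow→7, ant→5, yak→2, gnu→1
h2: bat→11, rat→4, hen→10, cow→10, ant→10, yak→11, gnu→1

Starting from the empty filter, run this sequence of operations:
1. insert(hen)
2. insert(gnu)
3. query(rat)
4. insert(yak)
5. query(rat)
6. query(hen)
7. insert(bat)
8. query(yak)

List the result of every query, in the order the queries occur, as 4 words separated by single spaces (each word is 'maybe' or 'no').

Start: bits=0000000000000000
Op 1: insert hen -> sets bits 3 10 -> bits=0001000000100000
Op 2: insert gnu -> sets bits 1 -> bits=0101000000100000
Op 3: query rat -> checks bit0=0, bit4=0 (has a 0) -> no
Op 4: insert yak -> sets bits 2 11 -> bits=0111000000110000
Op 5: query rat -> checks bit0=0, bit4=0 (has a 0) -> no
Op 6: query hen -> checks bit3=1, bit10=1 (all 1) -> maybe
Op 7: insert bat -> sets bits 6 11 -> bits=0111001000110000
Op 8: query yak -> checks bit2=1, bit11=1 (all 1) -> maybe
Query results in order: no no maybe maybe

Answer: no no maybe maybe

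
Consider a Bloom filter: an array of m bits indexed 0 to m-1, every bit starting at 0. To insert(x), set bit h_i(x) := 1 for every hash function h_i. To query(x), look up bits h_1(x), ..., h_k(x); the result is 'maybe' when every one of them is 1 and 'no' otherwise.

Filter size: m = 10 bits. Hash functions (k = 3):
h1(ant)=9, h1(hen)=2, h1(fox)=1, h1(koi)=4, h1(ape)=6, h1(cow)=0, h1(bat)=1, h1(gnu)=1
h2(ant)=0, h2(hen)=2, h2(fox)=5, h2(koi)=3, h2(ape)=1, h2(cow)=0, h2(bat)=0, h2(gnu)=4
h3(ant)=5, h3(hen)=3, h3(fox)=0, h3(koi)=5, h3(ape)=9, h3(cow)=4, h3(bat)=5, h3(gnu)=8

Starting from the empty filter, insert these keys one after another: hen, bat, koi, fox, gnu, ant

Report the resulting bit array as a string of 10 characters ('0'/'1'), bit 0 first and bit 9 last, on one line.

Answer: 1111110011

Derivation:
Start: bits=0000000000
After insert 'hen': sets bits 2 3 -> bits=0011000000
After insert 'bat': sets bits 0 1 5 -> bits=1111010000
After insert 'koi': sets bits 3 4 5 -> bits=1111110000
After insert 'fox': sets bits 0 1 5 -> bits=1111110000
After insert 'gnu': sets bits 1 4 8 -> bits=1111110010
After insert 'ant': sets bits 0 5 9 -> bits=1111110011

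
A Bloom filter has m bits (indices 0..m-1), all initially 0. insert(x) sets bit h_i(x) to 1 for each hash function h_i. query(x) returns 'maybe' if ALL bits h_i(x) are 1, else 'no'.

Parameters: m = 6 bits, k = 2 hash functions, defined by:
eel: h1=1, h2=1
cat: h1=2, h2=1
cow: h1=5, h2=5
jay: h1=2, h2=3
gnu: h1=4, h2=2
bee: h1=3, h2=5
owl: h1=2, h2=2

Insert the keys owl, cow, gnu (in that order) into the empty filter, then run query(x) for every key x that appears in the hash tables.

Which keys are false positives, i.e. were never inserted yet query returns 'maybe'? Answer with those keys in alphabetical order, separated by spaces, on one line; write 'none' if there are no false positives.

Start: bits=000000
After insert 'owl': sets bits 2 -> bits=001000
After insert 'cow': sets bits 5 -> bits=001001
After insert 'gnu': sets bits 2 4 -> bits=001011
Not inserted: bee cat eel jay — query each against bits=001011:
query bee: checks bit3=0, bit5=1 (has a 0) -> no => not a false positive
query cat: checks bit1=0, bit2=1 (has a 0) -> no => not a false positive
query eel: checks bit1=0 (has a 0) -> no => not a false positive
query jay: checks bit2=1, bit3=0 (has a 0) -> no => not a false positive
False positives (alphabetical): none

Answer: none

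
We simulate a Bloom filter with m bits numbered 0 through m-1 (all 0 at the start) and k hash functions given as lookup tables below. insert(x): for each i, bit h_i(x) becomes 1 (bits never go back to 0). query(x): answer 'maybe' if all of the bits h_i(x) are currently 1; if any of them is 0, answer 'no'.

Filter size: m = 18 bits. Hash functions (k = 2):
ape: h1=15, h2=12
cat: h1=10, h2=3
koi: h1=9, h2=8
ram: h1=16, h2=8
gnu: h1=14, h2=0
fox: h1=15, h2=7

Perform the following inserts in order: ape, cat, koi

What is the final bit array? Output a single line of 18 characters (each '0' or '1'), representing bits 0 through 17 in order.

Answer: 000100001110100100

Derivation:
Start: bits=000000000000000000
After insert 'ape': sets bits 12 15 -> bits=000000000000100100
After insert 'cat': sets bits 3 10 -> bits=000100000010100100
After insert 'koi': sets bits 8 9 -> bits=000100001110100100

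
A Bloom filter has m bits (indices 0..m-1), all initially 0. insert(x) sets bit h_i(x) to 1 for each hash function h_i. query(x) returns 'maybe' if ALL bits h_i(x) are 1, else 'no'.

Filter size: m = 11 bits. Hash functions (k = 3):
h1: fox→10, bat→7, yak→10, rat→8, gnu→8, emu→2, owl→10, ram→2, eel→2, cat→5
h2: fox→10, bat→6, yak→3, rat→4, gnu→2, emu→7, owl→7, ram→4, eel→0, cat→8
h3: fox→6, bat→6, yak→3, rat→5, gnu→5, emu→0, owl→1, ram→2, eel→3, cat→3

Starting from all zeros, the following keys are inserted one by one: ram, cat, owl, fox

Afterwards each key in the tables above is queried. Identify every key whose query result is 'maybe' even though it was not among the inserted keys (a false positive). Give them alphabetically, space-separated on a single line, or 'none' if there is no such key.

Answer: bat gnu rat yak

Derivation:
Start: bits=00000000000
After insert 'ram': sets bits 2 4 -> bits=00101000000
After insert 'cat': sets bits 3 5 8 -> bits=00111100100
After insert 'owl': sets bits 1 7 10 -> bits=01111101101
After insert 'fox': sets bits 6 10 -> bits=01111111101
Not inserted: bat eel emu gnu rat yak — query each against bits=01111111101:
query bat: checks bit6=1, bit7=1 (all 1) -> maybe => FALSE POSITIVE
query eel: checks bit0=0, bit2=1, bit3=1 (has a 0) -> no => not a false positive
query emu: checks bit0=0, bit2=1, bit7=1 (has a 0) -> no => not a false positive
query gnu: checks bit2=1, bit5=1, bit8=1 (all 1) -> maybe => FALSE POSITIVE
query rat: checks bit4=1, bit5=1, bit8=1 (all 1) -> maybe => FALSE POSITIVE
query yak: checks bit3=1, bit10=1 (all 1) -> maybe => FALSE POSITIVE
False positives (alphabetical): bat gnu rat yak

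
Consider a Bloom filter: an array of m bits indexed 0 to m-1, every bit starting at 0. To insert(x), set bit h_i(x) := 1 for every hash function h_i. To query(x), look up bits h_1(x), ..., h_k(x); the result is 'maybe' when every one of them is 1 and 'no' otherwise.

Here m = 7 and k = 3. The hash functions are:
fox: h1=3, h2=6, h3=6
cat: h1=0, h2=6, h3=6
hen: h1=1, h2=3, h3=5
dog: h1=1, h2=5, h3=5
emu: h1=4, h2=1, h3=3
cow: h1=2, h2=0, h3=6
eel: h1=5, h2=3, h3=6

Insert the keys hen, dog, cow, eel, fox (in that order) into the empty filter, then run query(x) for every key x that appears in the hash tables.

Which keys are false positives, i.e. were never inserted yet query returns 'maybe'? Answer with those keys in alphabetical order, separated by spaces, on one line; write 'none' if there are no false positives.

Answer: cat

Derivation:
Start: bits=0000000
After insert 'hen': sets bits 1 3 5 -> bits=0101010
After insert 'dog': sets bits 1 5 -> bits=0101010
After insert 'cow': sets bits 0 2 6 -> bits=1111011
After insert 'eel': sets bits 3 5 6 -> bits=1111011
After insert 'fox': sets bits 3 6 -> bits=1111011
Not inserted: cat emu — query each against bits=1111011:
query cat: checks bit0=1, bit6=1 (all 1) -> maybe => FALSE POSITIVE
query emu: checks bit1=1, bit3=1, bit4=0 (has a 0) -> no => not a false positive
False positives (alphabetical): cat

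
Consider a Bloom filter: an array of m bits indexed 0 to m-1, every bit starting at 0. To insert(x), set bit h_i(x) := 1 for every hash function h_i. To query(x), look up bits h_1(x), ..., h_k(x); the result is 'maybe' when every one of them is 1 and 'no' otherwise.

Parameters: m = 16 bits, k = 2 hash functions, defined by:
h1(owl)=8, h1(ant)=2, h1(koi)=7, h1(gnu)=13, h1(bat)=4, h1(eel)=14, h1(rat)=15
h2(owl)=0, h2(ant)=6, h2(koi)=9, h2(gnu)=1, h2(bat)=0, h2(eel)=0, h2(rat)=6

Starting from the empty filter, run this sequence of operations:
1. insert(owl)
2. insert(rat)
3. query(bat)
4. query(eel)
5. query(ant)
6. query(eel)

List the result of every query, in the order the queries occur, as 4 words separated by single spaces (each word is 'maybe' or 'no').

Answer: no no no no

Derivation:
Start: bits=0000000000000000
Op 1: insert owl -> sets bits 0 8 -> bits=1000000010000000
Op 2: insert rat -> sets bits 6 15 -> bits=1000001010000001
Op 3: query bat -> checks bit0=1, bit4=0 (has a 0) -> no
Op 4: query eel -> checks bit0=1, bit14=0 (has a 0) -> no
Op 5: query ant -> checks bit2=0, bit6=1 (has a 0) -> no
Op 6: query eel -> checks bit0=1, bit14=0 (has a 0) -> no
Query results in order: no no no no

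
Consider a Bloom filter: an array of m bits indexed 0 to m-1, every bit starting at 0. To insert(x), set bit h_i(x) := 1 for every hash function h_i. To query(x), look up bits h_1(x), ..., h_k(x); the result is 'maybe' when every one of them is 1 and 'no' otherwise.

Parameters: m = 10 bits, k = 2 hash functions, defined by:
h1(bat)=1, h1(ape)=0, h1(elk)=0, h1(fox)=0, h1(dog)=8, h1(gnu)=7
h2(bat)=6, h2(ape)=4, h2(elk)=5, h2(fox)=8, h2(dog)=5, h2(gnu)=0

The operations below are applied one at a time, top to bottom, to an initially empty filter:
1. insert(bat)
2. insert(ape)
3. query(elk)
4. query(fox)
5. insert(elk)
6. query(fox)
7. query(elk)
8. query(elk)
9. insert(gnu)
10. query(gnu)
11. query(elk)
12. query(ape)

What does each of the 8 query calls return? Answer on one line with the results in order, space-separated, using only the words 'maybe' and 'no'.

Start: bits=0000000000
Op 1: insert bat -> sets bits 1 6 -> bits=0100001000
Op 2: insert ape -> sets bits 0 4 -> bits=1100101000
Op 3: query elk -> checks bit0=1, bit5=0 (has a 0) -> no
Op 4: query fox -> checks bit0=1, bit8=0 (has a 0) -> no
Op 5: insert elk -> sets bits 0 5 -> bits=1100111000
Op 6: query fox -> checks bit0=1, bit8=0 (has a 0) -> no
Op 7: query elk -> checks bit0=1, bit5=1 (all 1) -> maybe
Op 8: query elk -> checks bit0=1, bit5=1 (all 1) -> maybe
Op 9: insert gnu -> sets bits 0 7 -> bits=1100111100
Op 10: query gnu -> checks bit0=1, bit7=1 (all 1) -> maybe
Op 11: query elk -> checks bit0=1, bit5=1 (all 1) -> maybe
Op 12: query ape -> checks bit0=1, bit4=1 (all 1) -> maybe
Query results in order: no no no maybe maybe maybe maybe maybe

Answer: no no no maybe maybe maybe maybe maybe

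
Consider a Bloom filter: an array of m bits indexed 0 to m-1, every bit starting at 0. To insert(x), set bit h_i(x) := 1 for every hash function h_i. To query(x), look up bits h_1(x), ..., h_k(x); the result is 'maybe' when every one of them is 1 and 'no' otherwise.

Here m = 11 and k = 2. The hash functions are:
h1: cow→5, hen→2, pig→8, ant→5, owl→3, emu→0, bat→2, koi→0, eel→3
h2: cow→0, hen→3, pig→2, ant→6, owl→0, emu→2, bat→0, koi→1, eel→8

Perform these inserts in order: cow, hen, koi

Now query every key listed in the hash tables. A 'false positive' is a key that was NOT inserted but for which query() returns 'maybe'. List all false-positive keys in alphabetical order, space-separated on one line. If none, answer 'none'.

Start: bits=00000000000
After insert 'cow': sets bits 0 5 -> bits=10000100000
After insert 'hen': sets bits 2 3 -> bits=10110100000
After insert 'koi': sets bits 0 1 -> bits=11110100000
Not inserted: ant bat eel emu owl pig — query each against bits=11110100000:
query ant: checks bit5=1, bit6=0 (has a 0) -> no => not a false positive
query bat: checks bit0=1, bit2=1 (all 1) -> maybe => FALSE POSITIVE
query eel: checks bit3=1, bit8=0 (has a 0) -> no => not a false positive
query emu: checks bit0=1, bit2=1 (all 1) -> maybe => FALSE POSITIVE
query owl: checks bit0=1, bit3=1 (all 1) -> maybe => FALSE POSITIVE
query pig: checks bit2=1, bit8=0 (has a 0) -> no => not a false positive
False positives (alphabetical): bat emu owl

Answer: bat emu owl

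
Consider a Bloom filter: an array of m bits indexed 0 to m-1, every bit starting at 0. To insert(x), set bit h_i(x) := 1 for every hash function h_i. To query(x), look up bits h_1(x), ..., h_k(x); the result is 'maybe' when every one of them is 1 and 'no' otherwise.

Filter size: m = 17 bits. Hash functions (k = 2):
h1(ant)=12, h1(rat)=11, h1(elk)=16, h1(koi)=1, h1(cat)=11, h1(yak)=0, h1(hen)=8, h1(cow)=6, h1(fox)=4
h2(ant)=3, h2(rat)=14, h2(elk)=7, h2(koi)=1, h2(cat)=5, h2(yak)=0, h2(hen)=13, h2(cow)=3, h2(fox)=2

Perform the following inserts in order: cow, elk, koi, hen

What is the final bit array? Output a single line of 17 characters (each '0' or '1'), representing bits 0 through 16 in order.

Start: bits=00000000000000000
After insert 'cow': sets bits 3 6 -> bits=00010010000000000
After insert 'elk': sets bits 7 16 -> bits=00010011000000001
After insert 'koi': sets bits 1 -> bits=01010011000000001
After insert 'hen': sets bits 8 13 -> bits=01010011100001001

Answer: 01010011100001001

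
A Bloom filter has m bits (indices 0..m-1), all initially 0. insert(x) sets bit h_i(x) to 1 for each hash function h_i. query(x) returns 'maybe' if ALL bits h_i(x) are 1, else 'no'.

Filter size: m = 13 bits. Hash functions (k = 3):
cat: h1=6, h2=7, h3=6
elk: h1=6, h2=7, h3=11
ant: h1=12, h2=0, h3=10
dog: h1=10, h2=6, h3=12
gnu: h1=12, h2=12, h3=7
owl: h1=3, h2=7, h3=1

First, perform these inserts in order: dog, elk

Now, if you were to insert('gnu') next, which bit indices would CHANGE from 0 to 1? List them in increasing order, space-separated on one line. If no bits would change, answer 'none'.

Answer: none

Derivation:
Start: bits=0000000000000
After insert 'dog': sets bits 6 10 12 -> bits=0000001000101
After insert 'elk': sets bits 6 7 11 -> bits=0000001100111
insert 'gnu' would touch bits 7 12; currently bit7=1, bit12=1
Bits that are 0 among those (would change 0->1): none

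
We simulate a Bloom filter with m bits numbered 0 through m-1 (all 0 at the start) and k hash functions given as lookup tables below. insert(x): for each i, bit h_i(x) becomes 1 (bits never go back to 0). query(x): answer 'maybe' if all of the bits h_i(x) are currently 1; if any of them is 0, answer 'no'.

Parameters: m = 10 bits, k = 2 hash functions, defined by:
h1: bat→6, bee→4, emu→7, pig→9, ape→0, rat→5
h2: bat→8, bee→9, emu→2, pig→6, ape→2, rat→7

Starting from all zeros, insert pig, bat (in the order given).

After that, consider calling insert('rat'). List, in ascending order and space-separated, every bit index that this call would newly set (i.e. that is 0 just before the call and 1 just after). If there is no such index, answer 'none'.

Answer: 5 7

Derivation:
Start: bits=0000000000
After insert 'pig': sets bits 6 9 -> bits=0000001001
After insert 'bat': sets bits 6 8 -> bits=0000001011
insert 'rat' would touch bits 5 7; currently bit5=0, bit7=0
Bits that are 0 among those (would change 0->1): 5 7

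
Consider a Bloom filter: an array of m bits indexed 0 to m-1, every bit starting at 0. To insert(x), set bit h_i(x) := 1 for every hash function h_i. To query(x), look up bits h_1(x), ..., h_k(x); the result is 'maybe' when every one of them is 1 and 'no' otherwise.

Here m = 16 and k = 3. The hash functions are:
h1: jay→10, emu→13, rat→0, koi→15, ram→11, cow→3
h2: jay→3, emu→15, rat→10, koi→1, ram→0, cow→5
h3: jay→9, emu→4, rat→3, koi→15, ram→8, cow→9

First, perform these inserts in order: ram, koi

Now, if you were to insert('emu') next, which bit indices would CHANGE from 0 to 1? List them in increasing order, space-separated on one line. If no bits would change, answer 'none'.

Answer: 4 13

Derivation:
Start: bits=0000000000000000
After insert 'ram': sets bits 0 8 11 -> bits=1000000010010000
After insert 'koi': sets bits 1 15 -> bits=1100000010010001
insert 'emu' would touch bits 4 13 15; currently bit4=0, bit13=0, bit15=1
Bits that are 0 among those (would change 0->1): 4 13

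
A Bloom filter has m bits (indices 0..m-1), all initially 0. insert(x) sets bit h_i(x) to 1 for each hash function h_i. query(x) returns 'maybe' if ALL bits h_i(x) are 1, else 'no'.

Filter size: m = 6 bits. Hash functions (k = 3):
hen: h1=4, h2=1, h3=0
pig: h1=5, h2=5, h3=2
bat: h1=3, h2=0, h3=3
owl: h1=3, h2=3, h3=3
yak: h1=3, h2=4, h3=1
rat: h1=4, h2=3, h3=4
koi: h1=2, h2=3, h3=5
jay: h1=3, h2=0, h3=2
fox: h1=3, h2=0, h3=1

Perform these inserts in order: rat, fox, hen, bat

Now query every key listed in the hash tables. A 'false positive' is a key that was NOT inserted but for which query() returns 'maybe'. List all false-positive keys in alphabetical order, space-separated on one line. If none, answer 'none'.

Start: bits=000000
After insert 'rat': sets bits 3 4 -> bits=000110
After insert 'fox': sets bits 0 1 3 -> bits=110110
After insert 'hen': sets bits 0 1 4 -> bits=110110
After insert 'bat': sets bits 0 3 -> bits=110110
Not inserted: jay koi owl pig yak — query each against bits=110110:
query jay: checks bit0=1, bit2=0, bit3=1 (has a 0) -> no => not a false positive
query koi: checks bit2=0, bit3=1, bit5=0 (has a 0) -> no => not a false positive
query owl: checks bit3=1 (all 1) -> maybe => FALSE POSITIVE
query pig: checks bit2=0, bit5=0 (has a 0) -> no => not a false positive
query yak: checks bit1=1, bit3=1, bit4=1 (all 1) -> maybe => FALSE POSITIVE
False positives (alphabetical): owl yak

Answer: owl yak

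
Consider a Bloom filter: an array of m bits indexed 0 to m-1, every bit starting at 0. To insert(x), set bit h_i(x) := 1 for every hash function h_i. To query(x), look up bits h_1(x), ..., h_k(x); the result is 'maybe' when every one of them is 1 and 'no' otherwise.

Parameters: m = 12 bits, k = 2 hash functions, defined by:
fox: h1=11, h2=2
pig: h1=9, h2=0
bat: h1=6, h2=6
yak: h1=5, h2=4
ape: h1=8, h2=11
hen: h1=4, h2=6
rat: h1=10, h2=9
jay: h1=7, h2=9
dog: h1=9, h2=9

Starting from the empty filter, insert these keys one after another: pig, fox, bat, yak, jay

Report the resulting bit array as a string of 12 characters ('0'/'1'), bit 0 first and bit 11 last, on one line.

Start: bits=000000000000
After insert 'pig': sets bits 0 9 -> bits=100000000100
After insert 'fox': sets bits 2 11 -> bits=101000000101
After insert 'bat': sets bits 6 -> bits=101000100101
After insert 'yak': sets bits 4 5 -> bits=101011100101
After insert 'jay': sets bits 7 9 -> bits=101011110101

Answer: 101011110101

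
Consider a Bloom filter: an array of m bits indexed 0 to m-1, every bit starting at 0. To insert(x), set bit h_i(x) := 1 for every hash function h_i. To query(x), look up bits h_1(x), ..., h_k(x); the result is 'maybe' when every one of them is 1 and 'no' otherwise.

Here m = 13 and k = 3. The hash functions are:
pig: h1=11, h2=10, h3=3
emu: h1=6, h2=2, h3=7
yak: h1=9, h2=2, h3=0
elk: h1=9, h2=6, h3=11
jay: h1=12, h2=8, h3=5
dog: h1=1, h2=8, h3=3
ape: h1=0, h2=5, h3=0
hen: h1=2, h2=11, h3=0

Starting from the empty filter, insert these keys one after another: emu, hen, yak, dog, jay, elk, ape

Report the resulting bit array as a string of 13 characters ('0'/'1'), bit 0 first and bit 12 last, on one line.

Start: bits=0000000000000
After insert 'emu': sets bits 2 6 7 -> bits=0010001100000
After insert 'hen': sets bits 0 2 11 -> bits=1010001100010
After insert 'yak': sets bits 0 2 9 -> bits=1010001101010
After insert 'dog': sets bits 1 3 8 -> bits=1111001111010
After insert 'jay': sets bits 5 8 12 -> bits=1111011111011
After insert 'elk': sets bits 6 9 11 -> bits=1111011111011
After insert 'ape': sets bits 0 5 -> bits=1111011111011

Answer: 1111011111011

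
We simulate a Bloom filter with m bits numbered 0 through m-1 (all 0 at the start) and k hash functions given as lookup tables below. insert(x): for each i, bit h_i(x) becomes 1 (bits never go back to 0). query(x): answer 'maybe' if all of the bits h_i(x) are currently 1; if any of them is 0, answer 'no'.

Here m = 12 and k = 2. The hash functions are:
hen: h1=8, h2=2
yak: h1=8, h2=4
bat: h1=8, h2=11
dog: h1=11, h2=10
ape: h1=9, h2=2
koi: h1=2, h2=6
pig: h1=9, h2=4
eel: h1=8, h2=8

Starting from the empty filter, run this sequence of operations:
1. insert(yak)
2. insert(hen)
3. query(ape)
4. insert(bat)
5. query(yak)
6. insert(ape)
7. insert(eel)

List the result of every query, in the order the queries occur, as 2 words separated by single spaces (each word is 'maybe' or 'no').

Start: bits=000000000000
Op 1: insert yak -> sets bits 4 8 -> bits=000010001000
Op 2: insert hen -> sets bits 2 8 -> bits=001010001000
Op 3: query ape -> checks bit2=1, bit9=0 (has a 0) -> no
Op 4: insert bat -> sets bits 8 11 -> bits=001010001001
Op 5: query yak -> checks bit4=1, bit8=1 (all 1) -> maybe
Op 6: insert ape -> sets bits 2 9 -> bits=001010001101
Op 7: insert eel -> sets bits 8 -> bits=001010001101
Query results in order: no maybe

Answer: no maybe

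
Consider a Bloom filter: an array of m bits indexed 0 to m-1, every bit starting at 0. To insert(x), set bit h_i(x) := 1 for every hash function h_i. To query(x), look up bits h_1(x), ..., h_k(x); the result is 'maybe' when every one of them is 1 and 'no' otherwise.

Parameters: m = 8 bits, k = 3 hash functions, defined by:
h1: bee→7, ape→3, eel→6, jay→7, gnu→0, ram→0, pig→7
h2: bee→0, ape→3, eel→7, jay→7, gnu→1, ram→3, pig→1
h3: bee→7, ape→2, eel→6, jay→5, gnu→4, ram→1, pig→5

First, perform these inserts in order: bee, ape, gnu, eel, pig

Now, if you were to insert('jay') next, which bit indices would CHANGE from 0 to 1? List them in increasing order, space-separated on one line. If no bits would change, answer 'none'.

Answer: none

Derivation:
Start: bits=00000000
After insert 'bee': sets bits 0 7 -> bits=10000001
After insert 'ape': sets bits 2 3 -> bits=10110001
After insert 'gnu': sets bits 0 1 4 -> bits=11111001
After insert 'eel': sets bits 6 7 -> bits=11111011
After insert 'pig': sets bits 1 5 7 -> bits=11111111
insert 'jay' would touch bits 5 7; currently bit5=1, bit7=1
Bits that are 0 among those (would change 0->1): none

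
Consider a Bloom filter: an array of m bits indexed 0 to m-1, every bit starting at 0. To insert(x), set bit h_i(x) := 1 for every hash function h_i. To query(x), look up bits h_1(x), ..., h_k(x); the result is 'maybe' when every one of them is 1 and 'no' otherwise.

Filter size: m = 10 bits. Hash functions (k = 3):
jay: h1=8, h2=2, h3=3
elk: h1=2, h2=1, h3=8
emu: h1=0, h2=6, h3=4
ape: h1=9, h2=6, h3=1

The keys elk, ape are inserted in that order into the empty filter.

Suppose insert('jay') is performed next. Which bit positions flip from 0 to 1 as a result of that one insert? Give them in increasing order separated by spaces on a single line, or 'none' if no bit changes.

Answer: 3

Derivation:
Start: bits=0000000000
After insert 'elk': sets bits 1 2 8 -> bits=0110000010
After insert 'ape': sets bits 1 6 9 -> bits=0110001011
insert 'jay' would touch bits 2 3 8; currently bit2=1, bit3=0, bit8=1
Bits that are 0 among those (would change 0->1): 3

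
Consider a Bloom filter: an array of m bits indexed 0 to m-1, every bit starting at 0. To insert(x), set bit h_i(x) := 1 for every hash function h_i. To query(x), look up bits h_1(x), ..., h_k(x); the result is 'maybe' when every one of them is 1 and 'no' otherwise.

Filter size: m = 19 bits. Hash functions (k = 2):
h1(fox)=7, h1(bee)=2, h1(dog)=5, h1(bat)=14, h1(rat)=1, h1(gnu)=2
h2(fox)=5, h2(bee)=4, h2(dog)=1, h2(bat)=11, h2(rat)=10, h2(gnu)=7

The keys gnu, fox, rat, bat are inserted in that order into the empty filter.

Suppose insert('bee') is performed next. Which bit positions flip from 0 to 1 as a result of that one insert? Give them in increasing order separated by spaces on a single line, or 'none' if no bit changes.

Start: bits=0000000000000000000
After insert 'gnu': sets bits 2 7 -> bits=0010000100000000000
After insert 'fox': sets bits 5 7 -> bits=0010010100000000000
After insert 'rat': sets bits 1 10 -> bits=0110010100100000000
After insert 'bat': sets bits 11 14 -> bits=0110010100110010000
insert 'bee' would touch bits 2 4; currently bit2=1, bit4=0
Bits that are 0 among those (would change 0->1): 4

Answer: 4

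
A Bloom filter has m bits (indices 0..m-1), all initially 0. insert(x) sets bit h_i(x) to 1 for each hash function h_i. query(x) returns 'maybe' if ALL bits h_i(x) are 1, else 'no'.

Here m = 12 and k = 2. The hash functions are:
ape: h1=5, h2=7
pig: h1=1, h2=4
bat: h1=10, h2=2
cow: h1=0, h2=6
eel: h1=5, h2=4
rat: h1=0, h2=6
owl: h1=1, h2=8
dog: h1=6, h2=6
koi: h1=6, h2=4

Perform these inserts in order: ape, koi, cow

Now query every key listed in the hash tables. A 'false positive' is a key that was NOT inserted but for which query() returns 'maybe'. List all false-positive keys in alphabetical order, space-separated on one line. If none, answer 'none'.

Start: bits=000000000000
After insert 'ape': sets bits 5 7 -> bits=000001010000
After insert 'koi': sets bits 4 6 -> bits=000011110000
After insert 'cow': sets bits 0 6 -> bits=100011110000
Not inserted: bat dog eel owl pig rat — query each against bits=100011110000:
query bat: checks bit2=0, bit10=0 (has a 0) -> no => not a false positive
query dog: checks bit6=1 (all 1) -> maybe => FALSE POSITIVE
query eel: checks bit4=1, bit5=1 (all 1) -> maybe => FALSE POSITIVE
query owl: checks bit1=0, bit8=0 (has a 0) -> no => not a false positive
query pig: checks bit1=0, bit4=1 (has a 0) -> no => not a false positive
query rat: checks bit0=1, bit6=1 (all 1) -> maybe => FALSE POSITIVE
False positives (alphabetical): dog eel rat

Answer: dog eel rat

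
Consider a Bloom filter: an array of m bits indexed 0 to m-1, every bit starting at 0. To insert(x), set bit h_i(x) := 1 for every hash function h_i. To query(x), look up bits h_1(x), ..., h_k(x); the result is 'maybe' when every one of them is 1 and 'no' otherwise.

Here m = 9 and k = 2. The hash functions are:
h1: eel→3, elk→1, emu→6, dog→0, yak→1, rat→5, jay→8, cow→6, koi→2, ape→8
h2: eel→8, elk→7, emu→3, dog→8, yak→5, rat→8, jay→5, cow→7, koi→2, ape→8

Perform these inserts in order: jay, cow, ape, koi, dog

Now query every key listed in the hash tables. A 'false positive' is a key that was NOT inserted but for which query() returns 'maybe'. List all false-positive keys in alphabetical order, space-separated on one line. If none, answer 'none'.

Answer: rat

Derivation:
Start: bits=000000000
After insert 'jay': sets bits 5 8 -> bits=000001001
After insert 'cow': sets bits 6 7 -> bits=000001111
After insert 'ape': sets bits 8 -> bits=000001111
After insert 'koi': sets bits 2 -> bits=001001111
After insert 'dog': sets bits 0 8 -> bits=101001111
Not inserted: eel elk emu rat yak — query each against bits=101001111:
query eel: checks bit3=0, bit8=1 (has a 0) -> no => not a false positive
query elk: checks bit1=0, bit7=1 (has a 0) -> no => not a false positive
query emu: checks bit3=0, bit6=1 (has a 0) -> no => not a false positive
query rat: checks bit5=1, bit8=1 (all 1) -> maybe => FALSE POSITIVE
query yak: checks bit1=0, bit5=1 (has a 0) -> no => not a false positive
False positives (alphabetical): rat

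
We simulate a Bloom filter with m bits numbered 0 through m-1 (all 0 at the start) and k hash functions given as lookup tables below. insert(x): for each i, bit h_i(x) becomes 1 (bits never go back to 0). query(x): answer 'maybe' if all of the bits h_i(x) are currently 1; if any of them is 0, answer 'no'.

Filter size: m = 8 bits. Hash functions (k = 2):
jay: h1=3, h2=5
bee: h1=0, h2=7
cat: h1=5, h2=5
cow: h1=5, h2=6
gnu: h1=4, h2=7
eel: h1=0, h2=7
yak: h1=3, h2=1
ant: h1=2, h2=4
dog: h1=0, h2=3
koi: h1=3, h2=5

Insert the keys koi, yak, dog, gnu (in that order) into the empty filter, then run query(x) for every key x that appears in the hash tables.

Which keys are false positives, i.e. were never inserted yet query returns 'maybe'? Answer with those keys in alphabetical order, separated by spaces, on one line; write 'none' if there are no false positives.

Start: bits=00000000
After insert 'koi': sets bits 3 5 -> bits=00010100
After insert 'yak': sets bits 1 3 -> bits=01010100
After insert 'dog': sets bits 0 3 -> bits=11010100
After insert 'gnu': sets bits 4 7 -> bits=11011101
Not inserted: ant bee cat cow eel jay — query each against bits=11011101:
query ant: checks bit2=0, bit4=1 (has a 0) -> no => not a false positive
query bee: checks bit0=1, bit7=1 (all 1) -> maybe => FALSE POSITIVE
query cat: checks bit5=1 (all 1) -> maybe => FALSE POSITIVE
query cow: checks bit5=1, bit6=0 (has a 0) -> no => not a false positive
query eel: checks bit0=1, bit7=1 (all 1) -> maybe => FALSE POSITIVE
query jay: checks bit3=1, bit5=1 (all 1) -> maybe => FALSE POSITIVE
False positives (alphabetical): bee cat eel jay

Answer: bee cat eel jay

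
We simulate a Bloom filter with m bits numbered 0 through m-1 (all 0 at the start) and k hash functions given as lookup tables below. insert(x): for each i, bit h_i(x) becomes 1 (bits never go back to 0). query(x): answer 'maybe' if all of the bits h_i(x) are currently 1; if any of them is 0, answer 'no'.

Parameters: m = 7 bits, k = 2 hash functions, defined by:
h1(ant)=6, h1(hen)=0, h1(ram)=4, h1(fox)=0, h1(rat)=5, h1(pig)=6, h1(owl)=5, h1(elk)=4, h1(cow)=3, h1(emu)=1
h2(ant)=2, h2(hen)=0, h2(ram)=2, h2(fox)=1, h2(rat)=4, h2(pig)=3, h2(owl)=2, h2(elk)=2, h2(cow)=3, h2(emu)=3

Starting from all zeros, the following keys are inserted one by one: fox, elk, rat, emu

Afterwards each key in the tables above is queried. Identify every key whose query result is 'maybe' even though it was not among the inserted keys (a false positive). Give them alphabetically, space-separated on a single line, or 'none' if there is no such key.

Answer: cow hen owl ram

Derivation:
Start: bits=0000000
After insert 'fox': sets bits 0 1 -> bits=1100000
After insert 'elk': sets bits 2 4 -> bits=1110100
After insert 'rat': sets bits 4 5 -> bits=1110110
After insert 'emu': sets bits 1 3 -> bits=1111110
Not inserted: ant cow hen owl pig ram — query each against bits=1111110:
query ant: checks bit2=1, bit6=0 (has a 0) -> no => not a false positive
query cow: checks bit3=1 (all 1) -> maybe => FALSE POSITIVE
query hen: checks bit0=1 (all 1) -> maybe => FALSE POSITIVE
query owl: checks bit2=1, bit5=1 (all 1) -> maybe => FALSE POSITIVE
query pig: checks bit3=1, bit6=0 (has a 0) -> no => not a false positive
query ram: checks bit2=1, bit4=1 (all 1) -> maybe => FALSE POSITIVE
False positives (alphabetical): cow hen owl ram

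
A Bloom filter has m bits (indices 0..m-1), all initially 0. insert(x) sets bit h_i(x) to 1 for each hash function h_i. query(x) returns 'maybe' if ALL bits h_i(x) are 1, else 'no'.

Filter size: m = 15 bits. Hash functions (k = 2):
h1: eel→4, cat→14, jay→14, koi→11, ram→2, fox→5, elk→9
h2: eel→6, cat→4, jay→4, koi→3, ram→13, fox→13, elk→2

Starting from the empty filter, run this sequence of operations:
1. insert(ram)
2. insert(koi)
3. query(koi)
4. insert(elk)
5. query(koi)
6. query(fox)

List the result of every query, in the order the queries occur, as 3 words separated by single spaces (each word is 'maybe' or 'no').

Answer: maybe maybe no

Derivation:
Start: bits=000000000000000
Op 1: insert ram -> sets bits 2 13 -> bits=001000000000010
Op 2: insert koi -> sets bits 3 11 -> bits=001100000001010
Op 3: query koi -> checks bit3=1, bit11=1 (all 1) -> maybe
Op 4: insert elk -> sets bits 2 9 -> bits=001100000101010
Op 5: query koi -> checks bit3=1, bit11=1 (all 1) -> maybe
Op 6: query fox -> checks bit5=0, bit13=1 (has a 0) -> no
Query results in order: maybe maybe no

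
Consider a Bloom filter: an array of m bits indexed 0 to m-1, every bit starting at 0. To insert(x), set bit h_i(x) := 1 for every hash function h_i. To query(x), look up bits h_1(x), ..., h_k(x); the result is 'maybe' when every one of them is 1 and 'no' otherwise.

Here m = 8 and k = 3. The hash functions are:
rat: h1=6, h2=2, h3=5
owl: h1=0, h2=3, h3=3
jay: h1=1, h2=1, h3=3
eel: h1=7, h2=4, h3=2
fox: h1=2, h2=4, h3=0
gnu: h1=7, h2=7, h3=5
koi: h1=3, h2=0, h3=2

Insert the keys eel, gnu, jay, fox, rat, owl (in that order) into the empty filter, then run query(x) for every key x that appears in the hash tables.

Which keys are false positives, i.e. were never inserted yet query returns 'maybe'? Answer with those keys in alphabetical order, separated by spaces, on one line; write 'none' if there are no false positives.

Answer: koi

Derivation:
Start: bits=00000000
After insert 'eel': sets bits 2 4 7 -> bits=00101001
After insert 'gnu': sets bits 5 7 -> bits=00101101
After insert 'jay': sets bits 1 3 -> bits=01111101
After insert 'fox': sets bits 0 2 4 -> bits=11111101
After insert 'rat': sets bits 2 5 6 -> bits=11111111
After insert 'owl': sets bits 0 3 -> bits=11111111
Not inserted: koi — query each against bits=11111111:
query koi: checks bit0=1, bit2=1, bit3=1 (all 1) -> maybe => FALSE POSITIVE
False positives (alphabetical): koi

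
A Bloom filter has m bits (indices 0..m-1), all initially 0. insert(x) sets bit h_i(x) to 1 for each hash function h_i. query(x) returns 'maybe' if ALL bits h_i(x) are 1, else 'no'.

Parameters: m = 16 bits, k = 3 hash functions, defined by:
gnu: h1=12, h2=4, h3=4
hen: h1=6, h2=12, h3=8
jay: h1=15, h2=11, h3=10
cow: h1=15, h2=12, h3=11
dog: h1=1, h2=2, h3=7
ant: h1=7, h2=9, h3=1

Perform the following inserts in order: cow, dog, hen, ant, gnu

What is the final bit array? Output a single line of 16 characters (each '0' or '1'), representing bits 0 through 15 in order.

Answer: 0110101111011001

Derivation:
Start: bits=0000000000000000
After insert 'cow': sets bits 11 12 15 -> bits=0000000000011001
After insert 'dog': sets bits 1 2 7 -> bits=0110000100011001
After insert 'hen': sets bits 6 8 12 -> bits=0110001110011001
After insert 'ant': sets bits 1 7 9 -> bits=0110001111011001
After insert 'gnu': sets bits 4 12 -> bits=0110101111011001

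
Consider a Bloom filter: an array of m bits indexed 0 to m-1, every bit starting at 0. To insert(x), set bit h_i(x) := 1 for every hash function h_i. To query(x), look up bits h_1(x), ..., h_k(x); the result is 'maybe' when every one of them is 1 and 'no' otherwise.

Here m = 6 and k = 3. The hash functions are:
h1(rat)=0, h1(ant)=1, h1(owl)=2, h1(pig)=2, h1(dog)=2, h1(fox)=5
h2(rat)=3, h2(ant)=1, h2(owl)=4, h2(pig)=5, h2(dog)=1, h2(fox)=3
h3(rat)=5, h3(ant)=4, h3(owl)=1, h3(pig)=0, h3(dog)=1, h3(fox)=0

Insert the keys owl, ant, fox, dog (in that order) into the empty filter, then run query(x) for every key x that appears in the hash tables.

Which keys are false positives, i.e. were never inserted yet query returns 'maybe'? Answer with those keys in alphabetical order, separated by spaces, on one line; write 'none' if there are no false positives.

Start: bits=000000
After insert 'owl': sets bits 1 2 4 -> bits=011010
After insert 'ant': sets bits 1 4 -> bits=011010
After insert 'fox': sets bits 0 3 5 -> bits=111111
After insert 'dog': sets bits 1 2 -> bits=111111
Not inserted: pig rat — query each against bits=111111:
query pig: checks bit0=1, bit2=1, bit5=1 (all 1) -> maybe => FALSE POSITIVE
query rat: checks bit0=1, bit3=1, bit5=1 (all 1) -> maybe => FALSE POSITIVE
False positives (alphabetical): pig rat

Answer: pig rat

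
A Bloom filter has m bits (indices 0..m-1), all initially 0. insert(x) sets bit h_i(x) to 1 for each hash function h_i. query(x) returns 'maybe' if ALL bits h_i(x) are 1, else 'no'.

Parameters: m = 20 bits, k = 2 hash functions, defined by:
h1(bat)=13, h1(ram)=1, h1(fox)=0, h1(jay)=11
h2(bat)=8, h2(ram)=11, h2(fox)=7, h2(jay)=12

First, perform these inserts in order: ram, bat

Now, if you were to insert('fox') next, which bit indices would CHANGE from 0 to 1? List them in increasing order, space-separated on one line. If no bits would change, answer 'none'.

Start: bits=00000000000000000000
After insert 'ram': sets bits 1 11 -> bits=01000000000100000000
After insert 'bat': sets bits 8 13 -> bits=01000000100101000000
insert 'fox' would touch bits 0 7; currently bit0=0, bit7=0
Bits that are 0 among those (would change 0->1): 0 7

Answer: 0 7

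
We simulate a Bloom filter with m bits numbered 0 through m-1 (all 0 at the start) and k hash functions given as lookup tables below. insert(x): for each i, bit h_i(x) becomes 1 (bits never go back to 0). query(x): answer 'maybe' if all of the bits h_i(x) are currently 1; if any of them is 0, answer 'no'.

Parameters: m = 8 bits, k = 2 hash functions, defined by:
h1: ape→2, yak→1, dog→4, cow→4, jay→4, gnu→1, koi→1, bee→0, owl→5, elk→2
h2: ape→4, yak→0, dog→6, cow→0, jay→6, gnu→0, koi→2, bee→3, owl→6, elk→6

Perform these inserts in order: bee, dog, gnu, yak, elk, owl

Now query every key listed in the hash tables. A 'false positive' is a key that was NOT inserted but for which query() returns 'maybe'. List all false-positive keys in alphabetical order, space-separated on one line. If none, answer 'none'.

Start: bits=00000000
After insert 'bee': sets bits 0 3 -> bits=10010000
After insert 'dog': sets bits 4 6 -> bits=10011010
After insert 'gnu': sets bits 0 1 -> bits=11011010
After insert 'yak': sets bits 0 1 -> bits=11011010
After insert 'elk': sets bits 2 6 -> bits=11111010
After insert 'owl': sets bits 5 6 -> bits=11111110
Not inserted: ape cow jay koi — query each against bits=11111110:
query ape: checks bit2=1, bit4=1 (all 1) -> maybe => FALSE POSITIVE
query cow: checks bit0=1, bit4=1 (all 1) -> maybe => FALSE POSITIVE
query jay: checks bit4=1, bit6=1 (all 1) -> maybe => FALSE POSITIVE
query koi: checks bit1=1, bit2=1 (all 1) -> maybe => FALSE POSITIVE
False positives (alphabetical): ape cow jay koi

Answer: ape cow jay koi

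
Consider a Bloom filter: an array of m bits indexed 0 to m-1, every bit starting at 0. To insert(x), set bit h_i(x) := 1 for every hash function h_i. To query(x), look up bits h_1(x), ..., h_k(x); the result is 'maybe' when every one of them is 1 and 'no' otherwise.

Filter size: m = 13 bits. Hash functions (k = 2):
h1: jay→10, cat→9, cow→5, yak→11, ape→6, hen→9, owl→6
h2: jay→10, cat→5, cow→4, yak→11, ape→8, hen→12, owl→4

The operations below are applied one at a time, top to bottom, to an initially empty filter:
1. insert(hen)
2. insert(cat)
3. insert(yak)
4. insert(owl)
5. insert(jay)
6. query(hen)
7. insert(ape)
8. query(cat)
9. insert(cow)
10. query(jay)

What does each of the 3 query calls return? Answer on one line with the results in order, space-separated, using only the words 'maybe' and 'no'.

Start: bits=0000000000000
Op 1: insert hen -> sets bits 9 12 -> bits=0000000001001
Op 2: insert cat -> sets bits 5 9 -> bits=0000010001001
Op 3: insert yak -> sets bits 11 -> bits=0000010001011
Op 4: insert owl -> sets bits 4 6 -> bits=0000111001011
Op 5: insert jay -> sets bits 10 -> bits=0000111001111
Op 6: query hen -> checks bit9=1, bit12=1 (all 1) -> maybe
Op 7: insert ape -> sets bits 6 8 -> bits=0000111011111
Op 8: query cat -> checks bit5=1, bit9=1 (all 1) -> maybe
Op 9: insert cow -> sets bits 4 5 -> bits=0000111011111
Op 10: query jay -> checks bit10=1 (all 1) -> maybe
Query results in order: maybe maybe maybe

Answer: maybe maybe maybe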